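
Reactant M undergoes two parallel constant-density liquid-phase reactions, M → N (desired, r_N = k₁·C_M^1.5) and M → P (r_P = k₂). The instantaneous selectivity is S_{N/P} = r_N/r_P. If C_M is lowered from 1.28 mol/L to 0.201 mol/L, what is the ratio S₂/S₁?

S_{N/P} = (k₁/k₂)·C_M^1.5, so S₂/S₁ = (C_{M,2}/C_{M,1})^1.5.
= (0.201/1.28)^1.5 = (0.1570)^1.5 = 0.0622.
Selectivity toward N falls as C_M falls — high-concentration operation is favoured.

0.0622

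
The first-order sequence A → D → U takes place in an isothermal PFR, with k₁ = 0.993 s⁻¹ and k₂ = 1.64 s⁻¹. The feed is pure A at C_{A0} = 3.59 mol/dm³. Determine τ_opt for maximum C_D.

The intermediate peaks when r₁ = r₂, i.e. k₁e^(−k₁τ) = k₂e^(−k₂τ), giving τ_opt = ln(k₂/k₁)/(k₂−k₁).
= ln(1.64/0.993)/(1.64−0.993) = ln(1.652)/0.6470 = 0.5017/0.6470 = 0.775 s.

0.775 s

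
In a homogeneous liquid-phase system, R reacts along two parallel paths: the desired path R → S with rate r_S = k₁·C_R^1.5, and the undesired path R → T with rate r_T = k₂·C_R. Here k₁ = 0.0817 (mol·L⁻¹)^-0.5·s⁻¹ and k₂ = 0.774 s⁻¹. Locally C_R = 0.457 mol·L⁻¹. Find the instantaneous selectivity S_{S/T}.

0.0714

S_{S/T} = r_S/r_T = (k₁·C_R^1.5)/(k₂·C_R) = (k₁/k₂)·C_R^0.5.
= (0.0817×0.4570^1.5) / (0.774×0.4570) = 0.02524/0.3537 = 0.0714.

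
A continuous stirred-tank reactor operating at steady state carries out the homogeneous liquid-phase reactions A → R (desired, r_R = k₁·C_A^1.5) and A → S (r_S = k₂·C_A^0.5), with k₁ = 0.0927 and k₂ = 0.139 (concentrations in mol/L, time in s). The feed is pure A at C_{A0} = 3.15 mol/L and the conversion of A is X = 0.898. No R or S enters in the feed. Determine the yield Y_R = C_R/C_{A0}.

Exit C_A = C_{A0}(1−X) = 3.15×0.102 = 0.3213 mol/L.
In a CSTR the entire volume is at exit conditions, so r_R = 0.0927×0.3213^1.5 = 0.01688 and r_S = 0.139×0.3213^0.5 = 0.07879.
Fraction of consumed A going to R: r_R/(r_R+r_S) = 0.1765.
C_R = 0.1765·C_{A0}·X = 0.1765×3.15×0.898 = 0.499 mol/L; Y_R = C_R/C_{A0} = 0.158.

0.158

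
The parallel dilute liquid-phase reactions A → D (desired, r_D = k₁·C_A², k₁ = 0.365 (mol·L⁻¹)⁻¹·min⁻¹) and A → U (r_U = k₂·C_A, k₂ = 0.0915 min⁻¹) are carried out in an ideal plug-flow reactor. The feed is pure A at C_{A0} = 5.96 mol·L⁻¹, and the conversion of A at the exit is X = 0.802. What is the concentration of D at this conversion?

C_A = C_{A0}(1−X) = 1.180 mol·L⁻¹.
Along a PFR/batch, dC_U/dC_A = −r_U/(r_D+r_U) = −k₂/(k₂+k₁·C_A).
Integrating from C_{A0} to C_A: C_U = (0.0915/0.365)·ln[(0.0915+0.365·5.96)/(0.0915+0.365·1.18)] = 0.2507·ln(2.267/0.5222) = 0.3680 mol·L⁻¹.
Then C_D = (C_{A0}−C_A) − C_U = 4.780 − 0.3680 = 4.412 mol·L⁻¹.

4.41 mol·L⁻¹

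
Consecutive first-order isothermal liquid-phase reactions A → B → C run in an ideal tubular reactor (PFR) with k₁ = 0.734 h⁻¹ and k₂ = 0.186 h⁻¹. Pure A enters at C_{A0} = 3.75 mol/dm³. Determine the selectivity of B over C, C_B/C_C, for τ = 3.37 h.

1.93

Solving the coupled first-order balances gives C_B(τ) = [k₁/(k₂−k₁)]·C_{A0}·(e^(−k₁τ) − e^(−k₂τ)).
e^(−k₁τ) = e^(−0.734×3.37) = e^(−2.474) = 0.08428; e^(−k₂τ) = e^(−0.6268) = 0.5343.
C_B = 0.734×3.75/(0.186−0.734) × (0.08428−0.5343) = (-5.023)×(-0.4500) = 2.260 mol/dm³.
C_A = C_{A0}e^(−k₁τ) = 0.3161 mol/dm³, so C_C = C_{A0}−C_A−C_B = 1.174 mol/dm³; C_B/C_C = 1.93.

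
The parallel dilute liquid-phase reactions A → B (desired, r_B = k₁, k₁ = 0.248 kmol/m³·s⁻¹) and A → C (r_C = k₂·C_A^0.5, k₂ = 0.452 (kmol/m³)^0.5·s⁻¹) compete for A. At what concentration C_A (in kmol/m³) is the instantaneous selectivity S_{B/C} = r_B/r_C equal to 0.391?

S_{B/C} = (k₁/k₂)·C_A^-0.5 ⇒ C_A = (S·k₂/k₁)^(-2).
= (0.391×0.452/0.248)^(-2) = (0.7126)^(-2) = 1.97 kmol/m³.

1.97 kmol/m³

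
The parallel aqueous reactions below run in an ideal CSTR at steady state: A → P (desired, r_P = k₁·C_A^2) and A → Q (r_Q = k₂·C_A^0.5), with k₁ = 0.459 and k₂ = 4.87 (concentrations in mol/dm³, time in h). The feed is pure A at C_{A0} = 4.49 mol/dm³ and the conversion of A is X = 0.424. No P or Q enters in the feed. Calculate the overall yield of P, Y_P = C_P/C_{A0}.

Exit C_A = C_{A0}(1−X) = 4.49×0.576 = 2.586 mol/dm³.
Rates in a CSTR are evaluated at the outlet concentration: r_P = 0.459×2.586^2 = 3.070, r_Q = 4.87×2.586^0.5 = 7.832.
Fraction of consumed A going to P: r_P/(r_P+r_Q) = 0.2816.
C_P = 0.2816·C_{A0}·X = 0.2816×4.49×0.424 = 0.536 mol/dm³; Y_P = C_P/C_{A0} = 0.119.

0.119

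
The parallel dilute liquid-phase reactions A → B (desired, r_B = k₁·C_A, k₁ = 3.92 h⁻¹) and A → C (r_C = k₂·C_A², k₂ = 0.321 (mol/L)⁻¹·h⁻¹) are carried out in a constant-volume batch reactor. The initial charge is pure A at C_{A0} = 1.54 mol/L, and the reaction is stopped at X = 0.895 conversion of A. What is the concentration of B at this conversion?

1.29 mol/L

C_A = C_{A0}(1−X) = 0.1617 mol/L.
Along a PFR/batch, dC_B/dC_A = −r_B/(r_B+r_C) = −k₁/(k₁+k₂·C_A).
Integrating from C_{A0} to C_A: C_B = (3.92/0.321)·ln[(3.92+0.321·1.54)/(3.92+0.321·0.162)] = 12.21·ln(4.414/3.972) = 1.290 mol/L.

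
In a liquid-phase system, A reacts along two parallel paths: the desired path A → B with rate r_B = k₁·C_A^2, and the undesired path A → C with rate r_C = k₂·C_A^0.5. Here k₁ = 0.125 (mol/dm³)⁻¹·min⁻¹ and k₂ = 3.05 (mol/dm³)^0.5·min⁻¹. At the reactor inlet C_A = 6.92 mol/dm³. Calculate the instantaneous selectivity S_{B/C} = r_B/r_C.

0.746

S_{B/C} = r_B/r_C = (k₁·C_A^2)/(k₂·C_A^0.5) = (k₁/k₂)·C_A^1.5.
= (0.125×6.920^2) / (3.05×6.920^0.5) = 5.986/8.023 = 0.746.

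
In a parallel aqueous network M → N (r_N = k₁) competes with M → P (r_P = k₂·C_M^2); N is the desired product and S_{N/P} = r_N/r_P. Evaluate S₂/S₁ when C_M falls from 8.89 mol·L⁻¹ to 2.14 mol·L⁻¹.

17.3

S_{N/P} = (k₁/k₂)·C_M^-2, so S₂/S₁ = (C_{M,2}/C_{M,1})^-2.
= (2.14/8.89)^(-2) = (0.2407)^(-2) = 17.3.
Selectivity toward N rises as C_M falls — low-concentration operation is favoured.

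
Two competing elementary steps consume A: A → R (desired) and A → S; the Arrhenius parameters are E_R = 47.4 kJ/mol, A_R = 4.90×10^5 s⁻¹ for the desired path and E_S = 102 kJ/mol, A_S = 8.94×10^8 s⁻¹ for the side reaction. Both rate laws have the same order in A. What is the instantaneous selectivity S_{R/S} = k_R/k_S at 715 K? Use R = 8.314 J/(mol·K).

5.34

With equal orders, S_{R/S} = k_R/k_S = (A_R/A_S)·exp[(E_S−E_R)/(RT)].
(E_S−E_R)/(RT) = (102−47.4)×10³/(8.314×715) = 54600/5945 = 9.185.
k_R/k_S = (4.90×10^5/8.94×10^8)·exp(9.185) = 5.481×10^-4 × 9749 = 5.34.
Since E_R < E_S, lowering the temperature improves selectivity toward R.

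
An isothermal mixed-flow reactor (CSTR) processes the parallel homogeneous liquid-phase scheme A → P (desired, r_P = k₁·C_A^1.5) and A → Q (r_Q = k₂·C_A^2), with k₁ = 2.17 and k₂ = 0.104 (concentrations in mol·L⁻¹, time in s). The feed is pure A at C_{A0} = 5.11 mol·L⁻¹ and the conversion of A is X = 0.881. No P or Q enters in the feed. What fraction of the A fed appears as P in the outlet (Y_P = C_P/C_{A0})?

0.849

Exit C_A = C_{A0}(1−X) = 5.11×0.119 = 0.6081 mol·L⁻¹.
A CSTR operates uniformly at the exit composition, giving r_P = 1.029 and r_Q = 0.03846 (each k·C_A^n at C_A = 0.6081).
Fraction of consumed A going to P: r_P/(r_P+r_Q) = 0.9640.
C_P = 0.9640·C_{A0}·X = 0.9640×5.11×0.881 = 4.34 mol·L⁻¹; Y_P = C_P/C_{A0} = 0.849.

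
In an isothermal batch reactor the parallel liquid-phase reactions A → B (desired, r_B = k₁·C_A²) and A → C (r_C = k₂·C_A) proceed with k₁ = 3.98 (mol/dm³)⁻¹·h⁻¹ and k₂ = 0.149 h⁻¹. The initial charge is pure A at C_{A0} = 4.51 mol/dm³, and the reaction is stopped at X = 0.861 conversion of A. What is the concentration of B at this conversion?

C_A = C_{A0}(1−X) = 0.6269 mol/dm³.
Along a PFR/batch, dC_C/dC_A = −r_C/(r_B+r_C) = −k₂/(k₂+k₁·C_A).
Integrating from C_{A0} to C_A: C_C = (0.149/3.98)·ln[(0.149+3.98·4.51)/(0.149+3.98·0.627)] = 0.03744·ln(18.10/2.644) = 0.07201 mol/dm³.
Then C_B = (C_{A0}−C_A) − C_C = 3.883 − 0.07201 = 3.811 mol/dm³.

3.81 mol/dm³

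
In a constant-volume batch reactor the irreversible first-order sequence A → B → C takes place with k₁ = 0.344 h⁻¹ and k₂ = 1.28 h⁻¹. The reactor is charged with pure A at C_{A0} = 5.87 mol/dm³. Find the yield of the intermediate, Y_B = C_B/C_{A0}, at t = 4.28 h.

0.0828

For first-order series with pure A initially, C_B(t) = k₁C_{A0}/(k₂−k₁)·(e^(−k₁t) − e^(−k₂t)).
e^(−k₁t) = e^(−0.344×4.28) = e^(−1.472) = 0.2294; e^(−k₂t) = e^(−5.478) = 0.004176.
C_B = 0.344×5.87/(1.28−0.344) × (0.2294−0.004176) = 2.157×0.2252 = 0.4859 mol/dm³.
Y_B = C_B/C_{A0} = 0.4859/5.87 = 0.0828.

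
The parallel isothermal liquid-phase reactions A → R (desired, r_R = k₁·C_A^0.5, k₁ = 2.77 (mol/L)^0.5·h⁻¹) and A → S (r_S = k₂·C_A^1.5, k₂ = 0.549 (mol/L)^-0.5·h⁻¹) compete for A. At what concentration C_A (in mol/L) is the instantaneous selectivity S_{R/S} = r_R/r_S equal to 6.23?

0.810 mol/L

S_{R/S} = (k₁/k₂)·C_A⁻¹ ⇒ C_A = (S·k₂/k₁)^(-1).
= (6.23×0.549/2.77)^(-1) = (1.235)^(-1) = 0.810 mol/L.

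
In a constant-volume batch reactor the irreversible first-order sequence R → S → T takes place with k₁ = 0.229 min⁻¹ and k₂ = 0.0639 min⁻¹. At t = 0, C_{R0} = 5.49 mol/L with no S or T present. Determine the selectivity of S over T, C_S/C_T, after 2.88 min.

For first-order series with pure R initially, C_S(t) = k₁C_{R0}/(k₂−k₁)·(e^(−k₁t) − e^(−k₂t)).
e^(−k₁t) = e^(−0.229×2.88) = e^(−0.6595) = 0.5171; e^(−k₂t) = e^(−0.1840) = 0.8319.
C_S = 0.229×5.49/(0.0639−0.229) × (0.5171−0.8319) = (-7.615)×(-0.3148) = 2.397 mol/L.
C_R = C_{R0}e^(−k₁t) = 2.839 mol/L, so C_T = C_{R0}−C_R−C_S = 0.2539 mol/L; C_S/C_T = 9.44.

9.44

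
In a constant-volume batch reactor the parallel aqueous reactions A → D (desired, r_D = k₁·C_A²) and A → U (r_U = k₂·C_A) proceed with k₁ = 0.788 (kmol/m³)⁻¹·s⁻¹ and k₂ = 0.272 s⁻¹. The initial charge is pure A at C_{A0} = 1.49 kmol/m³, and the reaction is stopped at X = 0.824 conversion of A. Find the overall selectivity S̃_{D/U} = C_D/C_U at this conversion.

C_A = C_{A0}(1−X) = 0.2622 kmol/m³.
Along a PFR/batch, dC_U/dC_A = −r_U/(r_D+r_U) = −k₂/(k₂+k₁·C_A).
Integrating from C_{A0} to C_A: C_U = (0.272/0.788)·ln[(0.272+0.788·1.49)/(0.272+0.788·0.262)] = 0.3452·ln(1.446/0.4786) = 0.3817 kmol/m³.
Then C_D = (C_{A0}−C_A) − C_U = 1.228 − 0.3817 = 0.8461 kmol/m³.
S̃_{D/U} = C_D/C_U = 0.8461/0.3817 = 2.22.

2.22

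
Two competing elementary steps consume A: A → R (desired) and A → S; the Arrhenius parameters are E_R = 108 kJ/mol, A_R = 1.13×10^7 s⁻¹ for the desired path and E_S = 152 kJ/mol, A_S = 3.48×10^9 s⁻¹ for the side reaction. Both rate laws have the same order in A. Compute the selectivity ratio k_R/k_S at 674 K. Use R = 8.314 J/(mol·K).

8.35

With equal orders, S_{R/S} = k_R/k_S = (A_R/A_S)·exp[(E_S−E_R)/(RT)].
(E_S−E_R)/(RT) = (152−108)×10³/(8.314×674) = 44000/5604 = 7.852.
k_R/k_S = (1.13×10^7/3.48×10^9)·exp(7.852) = 0.003247 × 2571 = 8.35.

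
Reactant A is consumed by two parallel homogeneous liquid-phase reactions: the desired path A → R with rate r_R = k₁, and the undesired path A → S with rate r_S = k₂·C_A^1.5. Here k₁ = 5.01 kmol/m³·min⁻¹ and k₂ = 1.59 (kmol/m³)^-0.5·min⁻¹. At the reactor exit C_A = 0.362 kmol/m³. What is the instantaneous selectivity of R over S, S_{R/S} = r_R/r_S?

14.5

S_{R/S} = r_R/r_S = (k₁)/(k₂·C_A^1.5) = (k₁/k₂)·C_A^-1.5.
= (5.01) / (1.59×0.3620^1.5) = 5.010/0.3463 = 14.5.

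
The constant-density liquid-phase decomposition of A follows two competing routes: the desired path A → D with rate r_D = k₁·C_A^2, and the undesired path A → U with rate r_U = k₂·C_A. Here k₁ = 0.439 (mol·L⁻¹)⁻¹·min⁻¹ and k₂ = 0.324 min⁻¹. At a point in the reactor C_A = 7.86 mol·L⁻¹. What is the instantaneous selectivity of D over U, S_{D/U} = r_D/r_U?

S_{D/U} = r_D/r_U = (k₁·C_A^2)/(k₂·C_A) = (k₁/k₂)·C_A.
= (0.439×7.860^2) / (0.324×7.860) = 27.12/2.547 = 10.6.

10.6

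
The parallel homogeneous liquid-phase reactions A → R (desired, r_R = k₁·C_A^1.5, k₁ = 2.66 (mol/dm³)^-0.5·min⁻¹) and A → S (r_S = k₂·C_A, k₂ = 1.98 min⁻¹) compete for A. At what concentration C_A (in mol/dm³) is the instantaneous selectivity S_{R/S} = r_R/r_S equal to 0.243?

S_{R/S} = (k₁/k₂)·C_A^0.5 ⇒ C_A = (S·k₂/k₁)^(2).
= (0.243×1.98/2.66)^(2) = (0.1809)^(2) = 0.0327 mol/dm³.

0.0327 mol/dm³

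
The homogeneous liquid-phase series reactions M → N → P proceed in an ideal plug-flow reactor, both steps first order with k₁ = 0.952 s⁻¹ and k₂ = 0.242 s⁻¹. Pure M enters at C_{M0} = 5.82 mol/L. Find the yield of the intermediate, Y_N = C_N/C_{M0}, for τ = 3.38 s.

Solving the coupled first-order balances gives C_N(τ) = [k₁/(k₂−k₁)]·C_{M0}·(e^(−k₁τ) − e^(−k₂τ)).
e^(−k₁τ) = e^(−0.952×3.38) = e^(−3.218) = 0.04004; e^(−k₂τ) = e^(−0.8180) = 0.4413.
C_N = 0.952×5.82/(0.242−0.952) × (0.04004−0.4413) = (-7.804)×(-0.4013) = 3.132 mol/L.
Y_N = C_N/C_{M0} = 3.132/5.82 = 0.538.

0.538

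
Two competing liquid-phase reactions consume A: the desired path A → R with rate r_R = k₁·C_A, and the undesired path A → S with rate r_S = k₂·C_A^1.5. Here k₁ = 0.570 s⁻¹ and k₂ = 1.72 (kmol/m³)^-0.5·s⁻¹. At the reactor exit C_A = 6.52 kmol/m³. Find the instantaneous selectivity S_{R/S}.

S_{R/S} = r_R/r_S = (k₁·C_A)/(k₂·C_A^1.5) = (k₁/k₂)·C_A^-0.5.
= (0.570×6.520) / (1.72×6.520^1.5) = 3.716/28.64 = 0.130.
The undesired path is higher order in A, so low C_A (CSTR or dilute feed) favours R.

0.130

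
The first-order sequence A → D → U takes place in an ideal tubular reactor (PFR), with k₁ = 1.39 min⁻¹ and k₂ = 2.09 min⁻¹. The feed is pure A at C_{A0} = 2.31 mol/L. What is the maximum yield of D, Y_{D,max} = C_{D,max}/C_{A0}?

0.296

At the optimum, C_{D,max}/C_{A0} = (k₁/k₂)^[k₂/(k₂−k₁)].
= (1.39/2.09)^(2.09/(2.09−1.39)) = (0.6651)^(2.986) = 0.2959.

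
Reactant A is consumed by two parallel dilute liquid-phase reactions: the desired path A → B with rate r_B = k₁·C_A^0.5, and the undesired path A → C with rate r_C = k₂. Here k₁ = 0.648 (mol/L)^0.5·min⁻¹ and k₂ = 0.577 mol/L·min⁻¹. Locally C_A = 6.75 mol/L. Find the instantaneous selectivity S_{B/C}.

S_{B/C} = r_B/r_C = (k₁·C_A^0.5)/(k₂) = (k₁/k₂)·C_A^0.5.
= (0.648×6.750^0.5) / (0.577) = 1.684/0.5770 = 2.92.
Since the desired path is higher order in A, keeping C_A high (PFR or concentrated feed) favours B.

2.92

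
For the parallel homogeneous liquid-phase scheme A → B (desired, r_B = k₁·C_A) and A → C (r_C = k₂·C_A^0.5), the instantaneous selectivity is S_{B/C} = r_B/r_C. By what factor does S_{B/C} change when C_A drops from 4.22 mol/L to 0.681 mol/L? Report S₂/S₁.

0.402

S_{B/C} = (k₁/k₂)·C_A^0.5, so S₂/S₁ = (C_{A,2}/C_{A,1})^0.5.
= (0.681/4.22)^0.5 = (0.1614)^0.5 = 0.402.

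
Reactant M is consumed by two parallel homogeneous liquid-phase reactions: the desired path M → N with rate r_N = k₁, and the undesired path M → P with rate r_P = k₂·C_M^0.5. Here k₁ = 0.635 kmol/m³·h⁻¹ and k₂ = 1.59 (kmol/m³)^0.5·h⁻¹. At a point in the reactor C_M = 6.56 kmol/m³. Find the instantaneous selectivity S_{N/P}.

S_{N/P} = r_N/r_P = (k₁)/(k₂·C_M^0.5) = (k₁/k₂)·C_M^-0.5.
= (0.635) / (1.59×6.560^0.5) = 0.6350/4.072 = 0.156.

0.156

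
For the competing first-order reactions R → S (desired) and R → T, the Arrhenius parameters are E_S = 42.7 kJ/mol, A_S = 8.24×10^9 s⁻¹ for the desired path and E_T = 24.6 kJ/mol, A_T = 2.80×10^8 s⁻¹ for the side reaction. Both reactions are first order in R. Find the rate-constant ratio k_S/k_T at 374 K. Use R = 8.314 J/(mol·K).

With equal orders, S_{S/T} = k_S/k_T = (A_S/A_T)·exp[(E_T−E_S)/(RT)].
(E_T−E_S)/(RT) = (24.6−42.7)×10³/(8.314×374) = -18100/3109 = -5.821.
k_S/k_T = (8.24×10^9/2.80×10^8)·exp(-5.821) = 29.43 × 0.002965 = 0.0872.

0.0872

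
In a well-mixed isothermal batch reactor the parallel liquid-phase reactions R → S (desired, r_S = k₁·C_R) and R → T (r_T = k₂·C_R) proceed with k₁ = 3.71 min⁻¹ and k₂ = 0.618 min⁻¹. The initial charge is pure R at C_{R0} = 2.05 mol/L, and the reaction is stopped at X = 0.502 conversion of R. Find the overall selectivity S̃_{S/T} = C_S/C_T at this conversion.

C_R = C_{R0}(1−X) = 1.021 mol/L.
Both paths are first order in R, so the instantaneous fraction to S is constant: dC_S/d(−C_R) = k₁/(k₁+k₂) = 0.8572.
C_S = 0.8572·(C_{R0}−C_R) = 0.8572×1.029 = 0.882 mol/L.
C_T = (C_{R0}−C_R)−C_S = 0.1469 mol/L; S̃_{S/T} = 0.8822/0.1469 = 6.00.

6.00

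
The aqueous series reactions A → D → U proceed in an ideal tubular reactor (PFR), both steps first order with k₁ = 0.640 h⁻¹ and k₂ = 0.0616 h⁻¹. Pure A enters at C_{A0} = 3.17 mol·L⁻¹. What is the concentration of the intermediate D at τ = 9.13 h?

1.99 mol·L⁻¹

Solving the coupled first-order balances gives C_D(τ) = [k₁/(k₂−k₁)]·C_{A0}·(e^(−k₁τ) − e^(−k₂τ)).
e^(−k₁τ) = e^(−0.640×9.13) = e^(−5.843) = 0.002900; e^(−k₂τ) = e^(−0.5624) = 0.5698.
C_D = 0.640×3.17/(0.0616−0.640) × (0.002900−0.5698) = (-3.508)×(-0.5669) = 1.989 mol·L⁻¹.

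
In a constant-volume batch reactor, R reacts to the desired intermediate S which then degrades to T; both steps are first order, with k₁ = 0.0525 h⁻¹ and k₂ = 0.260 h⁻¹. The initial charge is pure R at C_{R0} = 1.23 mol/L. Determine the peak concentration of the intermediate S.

At the optimum, C_{S,max}/C_{R0} = (k₁/k₂)^[k₂/(k₂−k₁)].
= (0.0525/0.260)^(0.260/(0.260−0.0525)) = (0.2019)^(1.253) = 0.1347.
C_{S,max} = 0.1347×1.23 = 0.166 mol/L.

0.166 mol/L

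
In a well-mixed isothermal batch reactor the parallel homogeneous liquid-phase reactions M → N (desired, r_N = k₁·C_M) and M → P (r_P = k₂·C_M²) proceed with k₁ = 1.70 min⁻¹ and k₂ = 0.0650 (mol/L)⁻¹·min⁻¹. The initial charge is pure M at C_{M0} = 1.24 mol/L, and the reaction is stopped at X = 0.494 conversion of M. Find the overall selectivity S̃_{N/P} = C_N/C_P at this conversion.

C_M = C_{M0}(1−X) = 0.6274 mol/L.
Along a PFR/batch, dC_N/dC_M = −r_N/(r_N+r_P) = −k₁/(k₁+k₂·C_M).
Integrating from C_{M0} to C_M: C_N = (1.70/0.0650)·ln[(1.70+0.0650·1.24)/(1.70+0.0650·0.627)] = 26.15·ln(1.781/1.741) = 0.5915 mol/L.
C_P = (C_{M0}−C_M)−C_N = 0.02109 mol/L; S̃_{N/P} = 0.5915/0.02109 = 28.0.

28.0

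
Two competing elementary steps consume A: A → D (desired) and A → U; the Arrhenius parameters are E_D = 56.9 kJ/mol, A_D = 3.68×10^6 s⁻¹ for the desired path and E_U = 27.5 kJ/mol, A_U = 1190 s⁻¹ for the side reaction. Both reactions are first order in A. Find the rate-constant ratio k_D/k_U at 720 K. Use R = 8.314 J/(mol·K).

With equal orders, S_{D/U} = k_D/k_U = (A_D/A_U)·exp[(E_U−E_D)/(RT)].
(E_U−E_D)/(RT) = (27.5−56.9)×10³/(8.314×720) = -29400/5986 = -4.911.
k_D/k_U = (3.68×10^6/1190)·exp(-4.911) = 3092 × 0.007362 = 22.8.

22.8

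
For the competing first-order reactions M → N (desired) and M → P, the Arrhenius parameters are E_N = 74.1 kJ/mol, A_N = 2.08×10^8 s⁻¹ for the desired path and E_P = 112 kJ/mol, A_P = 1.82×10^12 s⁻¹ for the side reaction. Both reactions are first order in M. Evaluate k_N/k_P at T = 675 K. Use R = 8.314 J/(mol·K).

k_N/k_P = (A_N/A_P)·exp[−(E_N−E_P)/(RT)] = (A_N/A_P)·exp[(E_P−E_N)/(RT)].
(E_P−E_N)/(RT) = (112−74.1)×10³/(8.314×675) = 37900/5612 = 6.753.
k_N/k_P = (2.08×10^8/1.82×10^12)·exp(6.753) = 1.143×10^-4 × 857.0 = 0.0979.

0.0979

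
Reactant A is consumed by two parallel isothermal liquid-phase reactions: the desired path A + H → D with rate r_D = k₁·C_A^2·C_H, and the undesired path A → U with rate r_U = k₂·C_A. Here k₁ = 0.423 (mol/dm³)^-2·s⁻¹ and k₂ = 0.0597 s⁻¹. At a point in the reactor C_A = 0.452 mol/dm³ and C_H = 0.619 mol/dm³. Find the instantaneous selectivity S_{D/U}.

S_{D/U} = r_D/r_U = (k₁·C_A^2·C_H)/(k₂·C_A) = (k₁/k₂)·C_A·C_H.
= (0.423×0.4520^2×0.6190) / (0.0597×0.4520) = 0.05349/0.02698 = 1.98.

1.98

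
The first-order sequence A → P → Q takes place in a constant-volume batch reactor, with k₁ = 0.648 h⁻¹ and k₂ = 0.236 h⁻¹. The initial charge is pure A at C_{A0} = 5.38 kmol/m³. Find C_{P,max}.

Evaluating C_P at t_opt = ln(k₂/k₁)/(k₂−k₁) gives C_{P,max}/C_{A0} = (k₁/k₂)^[k₂/(k₂−k₁)].
= (0.648/0.236)^(0.236/(0.236−0.648)) = (2.746)^(-0.5728) = 0.5607.
C_{P,max} = 0.5607×5.38 = 3.02 kmol/m³.

3.02 kmol/m³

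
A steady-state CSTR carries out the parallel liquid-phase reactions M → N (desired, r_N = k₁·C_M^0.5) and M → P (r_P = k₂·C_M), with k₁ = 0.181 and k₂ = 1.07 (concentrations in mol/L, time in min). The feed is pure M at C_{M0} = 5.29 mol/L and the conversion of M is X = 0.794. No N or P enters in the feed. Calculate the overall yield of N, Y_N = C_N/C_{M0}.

0.111

Exit C_M = C_{M0}(1−X) = 5.29×0.206 = 1.090 mol/L.
A CSTR operates uniformly at the exit composition, giving r_N = 0.1889 and r_P = 1.166 (each k·C_M^n at C_M = 1.090).
Fraction of consumed M going to N: r_N/(r_N+r_P) = 0.1394.
C_N = 0.1394·C_{M0}·X = 0.1394×5.29×0.794 = 0.586 mol/L; Y_N = C_N/C_{M0} = 0.111.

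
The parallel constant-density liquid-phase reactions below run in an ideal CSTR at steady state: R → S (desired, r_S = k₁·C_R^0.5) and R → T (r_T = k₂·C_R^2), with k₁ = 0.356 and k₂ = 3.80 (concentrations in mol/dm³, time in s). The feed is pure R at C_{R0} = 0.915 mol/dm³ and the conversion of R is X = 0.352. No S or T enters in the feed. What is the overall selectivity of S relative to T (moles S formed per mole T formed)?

0.205

Exit C_R = C_{R0}(1−X) = 0.915×0.648 = 0.5929 mol/dm³.
A CSTR operates uniformly at the exit composition, giving r_S = 0.2741 and r_T = 1.336 (each k·C_R^n at C_R = 0.5929).
Overall selectivity = C_S/C_T = r_Sτ/(r_Tτ) = r_S/r_T = 0.205.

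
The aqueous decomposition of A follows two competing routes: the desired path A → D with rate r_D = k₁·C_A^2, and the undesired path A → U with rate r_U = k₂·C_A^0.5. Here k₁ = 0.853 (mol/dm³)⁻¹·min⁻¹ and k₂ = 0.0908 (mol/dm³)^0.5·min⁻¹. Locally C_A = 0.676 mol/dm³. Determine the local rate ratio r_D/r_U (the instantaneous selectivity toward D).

5.22

S_{D/U} = r_D/r_U = (k₁·C_A^2)/(k₂·C_A^0.5) = (k₁/k₂)·C_A^1.5.
= (0.853×0.6760^2) / (0.0908×0.6760^0.5) = 0.3898/0.07466 = 5.22.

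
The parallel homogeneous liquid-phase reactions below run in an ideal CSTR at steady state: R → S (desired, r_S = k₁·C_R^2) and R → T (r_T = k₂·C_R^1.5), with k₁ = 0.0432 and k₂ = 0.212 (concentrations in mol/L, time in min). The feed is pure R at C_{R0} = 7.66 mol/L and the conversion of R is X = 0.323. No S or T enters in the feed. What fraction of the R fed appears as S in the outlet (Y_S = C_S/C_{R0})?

0.102

Exit C_R = C_{R0}(1−X) = 7.66×0.677 = 5.186 mol/L.
Rates in a CSTR are evaluated at the outlet concentration: r_S = 0.0432×5.186^2 = 1.162, r_T = 0.212×5.186^1.5 = 2.504.
Fraction of consumed R going to S: r_S/(r_S+r_T) = 0.3170.
C_S = 0.3170·C_{R0}·X = 0.3170×7.66×0.323 = 0.784 mol/L; Y_S = C_S/C_{R0} = 0.102.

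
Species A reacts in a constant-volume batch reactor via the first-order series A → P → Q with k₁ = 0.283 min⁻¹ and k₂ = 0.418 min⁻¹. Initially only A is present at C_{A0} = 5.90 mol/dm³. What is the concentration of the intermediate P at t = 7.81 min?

For first-order series with pure A initially, C_P(t) = k₁C_{A0}/(k₂−k₁)·(e^(−k₁t) − e^(−k₂t)).
e^(−k₁t) = e^(−0.283×7.81) = e^(−2.210) = 0.1097; e^(−k₂t) = e^(−3.265) = 0.03821.
C_P = 0.283×5.90/(0.418−0.283) × (0.1097−0.03821) = 12.37×0.07146 = 0.8839 mol/dm³.

0.884 mol/dm³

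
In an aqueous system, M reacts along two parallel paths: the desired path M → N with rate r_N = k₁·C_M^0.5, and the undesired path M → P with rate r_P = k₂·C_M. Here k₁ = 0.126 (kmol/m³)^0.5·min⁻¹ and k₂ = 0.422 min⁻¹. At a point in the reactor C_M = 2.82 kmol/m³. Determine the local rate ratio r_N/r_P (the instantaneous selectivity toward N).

0.178

S_{N/P} = r_N/r_P = (k₁·C_M^0.5)/(k₂·C_M) = (k₁/k₂)·C_M^-0.5.
= (0.126×2.820^0.5) / (0.422×2.820) = 0.2116/1.190 = 0.178.
The undesired path is higher order in M, so low C_M (CSTR or dilute feed) favours N.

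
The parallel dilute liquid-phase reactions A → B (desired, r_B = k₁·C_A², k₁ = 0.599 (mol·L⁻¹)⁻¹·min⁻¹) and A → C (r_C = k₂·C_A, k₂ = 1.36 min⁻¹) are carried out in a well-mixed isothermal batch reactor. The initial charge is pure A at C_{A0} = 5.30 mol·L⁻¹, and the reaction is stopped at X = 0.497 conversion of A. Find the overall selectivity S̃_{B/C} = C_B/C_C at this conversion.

1.71

C_A = C_{A0}(1−X) = 2.666 mol·L⁻¹.
Along a PFR/batch, dC_C/dC_A = −r_C/(r_B+r_C) = −k₂/(k₂+k₁·C_A).
Integrating from C_{A0} to C_A: C_C = (1.36/0.599)·ln[(1.36+0.599·5.30)/(1.36+0.599·2.67)] = 2.270·ln(4.535/2.957) = 0.9709 mol·L⁻¹.
Then C_B = (C_{A0}−C_A) − C_C = 2.634 − 0.9709 = 1.663 mol·L⁻¹.
S̃_{B/C} = C_B/C_C = 1.663/0.9709 = 1.71.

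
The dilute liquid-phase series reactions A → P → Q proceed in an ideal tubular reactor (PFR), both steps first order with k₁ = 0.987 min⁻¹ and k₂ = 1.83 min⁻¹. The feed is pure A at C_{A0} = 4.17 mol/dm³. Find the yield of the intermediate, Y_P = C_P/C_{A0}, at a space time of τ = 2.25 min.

For first-order series with pure A initially, C_P(τ) = k₁C_{A0}/(k₂−k₁)·(e^(−k₁τ) − e^(−k₂τ)).
e^(−k₁τ) = e^(−0.987×2.25) = e^(−2.221) = 0.1085; e^(−k₂τ) = e^(−4.117) = 0.01629.
C_P = 0.987×4.17/(1.83−0.987) × (0.1085−0.01629) = 4.882×0.09224 = 0.4504 mol/dm³.
Y_P = C_P/C_{A0} = 0.4504/4.17 = 0.108.

0.108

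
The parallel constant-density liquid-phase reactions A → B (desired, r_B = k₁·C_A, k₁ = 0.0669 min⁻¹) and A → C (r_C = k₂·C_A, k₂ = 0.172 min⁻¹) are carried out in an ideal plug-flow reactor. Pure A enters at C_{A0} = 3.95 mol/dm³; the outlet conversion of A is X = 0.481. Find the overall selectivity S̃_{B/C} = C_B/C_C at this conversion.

C_A = C_{A0}(1−X) = 2.050 mol/dm³.
Both paths are first order in A, so the instantaneous fraction to B is constant: dC_B/d(−C_A) = k₁/(k₁+k₂) = 0.2800.
C_B = 0.2800·(C_{A0}−C_A) = 0.2800×1.900 = 0.532 mol/dm³.
C_C = (C_{A0}−C_A)−C_B = 1.368 mol/dm³; S̃_{B/C} = 0.5320/1.368 = 0.389.

0.389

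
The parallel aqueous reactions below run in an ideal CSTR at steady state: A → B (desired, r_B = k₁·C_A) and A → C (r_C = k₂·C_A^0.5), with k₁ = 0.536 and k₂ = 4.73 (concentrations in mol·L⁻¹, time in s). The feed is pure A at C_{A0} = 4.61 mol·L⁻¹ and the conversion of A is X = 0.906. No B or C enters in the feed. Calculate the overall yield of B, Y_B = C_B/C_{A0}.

0.0629

Exit C_A = C_{A0}(1−X) = 4.61×0.0940 = 0.4333 mol·L⁻¹.
Rates in a CSTR are evaluated at the outlet concentration: r_B = 0.536×0.4333 = 0.2323, r_C = 4.73×0.4333^0.5 = 3.114.
Fraction of consumed A going to B: r_B/(r_B+r_C) = 0.06942.
C_B = 0.06942·C_{A0}·X = 0.06942×4.61×0.906 = 0.290 mol·L⁻¹; Y_B = C_B/C_{A0} = 0.0629.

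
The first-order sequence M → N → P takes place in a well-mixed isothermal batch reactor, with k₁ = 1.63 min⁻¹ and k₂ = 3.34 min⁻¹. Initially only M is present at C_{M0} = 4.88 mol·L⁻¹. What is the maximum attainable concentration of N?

1.20 mol·L⁻¹

For a first-order series the maximum intermediate yield is C_{N,max}/C_{M0} = (k₁/k₂)^[k₂/(k₂−k₁)].
= (1.63/3.34)^(3.34/(3.34−1.63)) = (0.4880)^(1.953) = 0.2463.
C_{N,max} = 0.2463×4.88 = 1.20 mol·L⁻¹.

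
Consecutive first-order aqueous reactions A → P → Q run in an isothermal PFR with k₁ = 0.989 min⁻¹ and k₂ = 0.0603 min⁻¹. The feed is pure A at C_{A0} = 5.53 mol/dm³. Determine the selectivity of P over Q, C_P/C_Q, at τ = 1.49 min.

For first-order series with pure A initially, C_P(τ) = k₁C_{A0}/(k₂−k₁)·(e^(−k₁τ) − e^(−k₂τ)).
e^(−k₁τ) = e^(−0.989×1.49) = e^(−1.474) = 0.2291; e^(−k₂τ) = e^(−0.08985) = 0.9141.
C_P = 0.989×5.53/(0.0603−0.989) × (0.2291−0.9141) = (-5.889)×(-0.6850) = 4.034 mol/dm³.
C_A = C_{A0}e^(−k₁τ) = 1.267 mol/dm³, so C_Q = C_{A0}−C_A−C_P = 0.2292 mol/dm³; C_P/C_Q = 17.6.

17.6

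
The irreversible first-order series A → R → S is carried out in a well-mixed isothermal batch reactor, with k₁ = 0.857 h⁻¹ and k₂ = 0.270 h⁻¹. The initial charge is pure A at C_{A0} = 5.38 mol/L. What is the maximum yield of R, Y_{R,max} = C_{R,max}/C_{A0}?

At the optimum, C_{R,max}/C_{A0} = (k₁/k₂)^[k₂/(k₂−k₁)].
= (0.857/0.270)^(0.270/(0.270−0.857)) = (3.174)^(-0.4600) = 0.5879.

0.588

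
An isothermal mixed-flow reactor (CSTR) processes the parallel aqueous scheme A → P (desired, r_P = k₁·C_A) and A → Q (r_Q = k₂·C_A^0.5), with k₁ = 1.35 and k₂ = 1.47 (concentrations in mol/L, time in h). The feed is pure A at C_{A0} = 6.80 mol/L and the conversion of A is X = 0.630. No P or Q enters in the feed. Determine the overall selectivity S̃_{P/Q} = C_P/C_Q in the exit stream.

Exit C_A = C_{A0}(1−X) = 6.80×0.370 = 2.516 mol/L.
A CSTR operates uniformly at the exit composition, giving r_P = 3.397 and r_Q = 2.332 (each k·C_A^n at C_A = 2.516).
Overall selectivity = C_P/C_Q = r_Pτ/(r_Qτ) = r_P/r_Q = 1.46.

1.46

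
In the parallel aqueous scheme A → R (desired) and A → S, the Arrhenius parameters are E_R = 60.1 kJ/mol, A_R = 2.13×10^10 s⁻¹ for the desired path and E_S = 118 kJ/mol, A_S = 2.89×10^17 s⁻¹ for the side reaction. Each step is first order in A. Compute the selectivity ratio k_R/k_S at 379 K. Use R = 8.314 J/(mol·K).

Since both paths have the same order in A, the concentration cancels and S_{R/S} = k_R/k_S = (A_R/A_S)·exp[(E_S−E_R)/(RT)].
(E_S−E_R)/(RT) = (118−60.1)×10³/(8.314×379) = 57900/3151 = 18.38.
k_R/k_S = (2.13×10^10/2.89×10^17)·exp(18.38) = 7.370×10^-8 × 9.554×10^7 = 7.04.

7.04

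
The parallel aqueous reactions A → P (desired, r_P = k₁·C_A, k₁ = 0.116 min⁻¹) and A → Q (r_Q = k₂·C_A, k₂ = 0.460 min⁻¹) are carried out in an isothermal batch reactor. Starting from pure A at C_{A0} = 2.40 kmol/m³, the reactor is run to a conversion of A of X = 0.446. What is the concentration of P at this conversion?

0.216 kmol/m³

C_A = C_{A0}(1−X) = 1.330 kmol/m³.
Both paths are first order in A, so the instantaneous fraction to P is constant: dC_P/d(−C_A) = k₁/(k₁+k₂) = 0.2014.
C_P = 0.2014·(C_{A0}−C_A) = 0.2014×1.070 = 0.216 kmol/m³.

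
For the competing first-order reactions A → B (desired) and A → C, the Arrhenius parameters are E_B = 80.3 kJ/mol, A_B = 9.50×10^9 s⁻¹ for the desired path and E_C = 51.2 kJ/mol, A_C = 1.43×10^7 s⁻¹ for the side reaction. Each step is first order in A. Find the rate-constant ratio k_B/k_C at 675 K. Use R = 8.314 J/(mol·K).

3.72

With equal orders, S_{B/C} = k_B/k_C = (A_B/A_C)·exp[(E_C−E_B)/(RT)].
(E_C−E_B)/(RT) = (51.2−80.3)×10³/(8.314×675) = -29100/5612 = -5.185.
k_B/k_C = (9.50×10^9/1.43×10^7)·exp(-5.185) = 664.3 × 0.005598 = 3.72.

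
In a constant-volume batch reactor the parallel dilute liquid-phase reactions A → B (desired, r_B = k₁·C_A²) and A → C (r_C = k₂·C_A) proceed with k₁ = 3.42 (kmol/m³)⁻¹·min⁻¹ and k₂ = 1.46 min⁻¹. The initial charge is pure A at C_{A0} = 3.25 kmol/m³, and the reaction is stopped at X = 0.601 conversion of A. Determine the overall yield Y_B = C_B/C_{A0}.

0.501

C_A = C_{A0}(1−X) = 1.297 kmol/m³.
Along a PFR/batch, dC_C/dC_A = −r_C/(r_B+r_C) = −k₂/(k₂+k₁·C_A).
Integrating from C_{A0} to C_A: C_C = (1.46/3.42)·ln[(1.46+3.42·3.25)/(1.46+3.42·1.30)] = 0.4269·ln(12.57/5.895) = 0.3234 kmol/m³.
Then C_B = (C_{A0}−C_A) − C_C = 1.953 − 0.3234 = 1.630 kmol/m³.
Y_B = C_B/C_{A0} = 1.630/3.25 = 0.501.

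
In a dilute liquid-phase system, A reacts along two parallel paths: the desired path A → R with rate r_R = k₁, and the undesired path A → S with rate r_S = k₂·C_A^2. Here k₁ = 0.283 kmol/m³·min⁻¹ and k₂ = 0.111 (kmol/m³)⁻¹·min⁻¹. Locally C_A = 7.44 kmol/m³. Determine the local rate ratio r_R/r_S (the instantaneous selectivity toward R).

0.0461

S_{R/S} = r_R/r_S = (k₁)/(k₂·C_A^2) = (k₁/k₂)·C_A^-2.
= (0.283) / (0.111×7.440^2) = 0.2830/6.144 = 0.0461.
The undesired path is higher order in A, so low C_A (CSTR or dilute feed) favours R.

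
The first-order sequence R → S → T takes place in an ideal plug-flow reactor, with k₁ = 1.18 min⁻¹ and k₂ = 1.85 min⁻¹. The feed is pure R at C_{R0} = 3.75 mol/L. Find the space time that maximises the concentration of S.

0.671 min

For first-order series the maximum of C_S occurs at τ_opt = ln(k₂/k₁)/(k₂−k₁).
= ln(1.85/1.18)/(1.85−1.18) = ln(1.568)/0.6700 = 0.4497/0.6700 = 0.671 min.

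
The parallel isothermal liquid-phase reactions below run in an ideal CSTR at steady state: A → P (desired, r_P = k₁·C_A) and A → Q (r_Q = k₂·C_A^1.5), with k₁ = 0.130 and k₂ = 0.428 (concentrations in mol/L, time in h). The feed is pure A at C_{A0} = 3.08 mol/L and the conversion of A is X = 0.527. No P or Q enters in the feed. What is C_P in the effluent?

Exit C_A = C_{A0}(1−X) = 3.08×0.473 = 1.457 mol/L.
Rates in a CSTR are evaluated at the outlet concentration: r_P = 0.130×1.457 = 0.1894, r_Q = 0.428×1.457^1.5 = 0.7526.
Fraction of consumed A going to P: r_P/(r_P+r_Q) = 0.2011.
C_P = 0.2011·C_{A0}·X = 0.2011×3.08×0.527 = 0.326 mol/L.

0.326 mol/L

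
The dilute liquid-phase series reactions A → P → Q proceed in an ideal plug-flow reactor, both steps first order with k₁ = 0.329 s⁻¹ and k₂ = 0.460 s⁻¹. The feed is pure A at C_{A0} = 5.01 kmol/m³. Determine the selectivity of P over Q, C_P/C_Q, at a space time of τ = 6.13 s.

0.270

For first-order series with pure A initially, C_P(τ) = k₁C_{A0}/(k₂−k₁)·(e^(−k₁τ) − e^(−k₂τ)).
e^(−k₁τ) = e^(−0.329×6.13) = e^(−2.017) = 0.1331; e^(−k₂τ) = e^(−2.820) = 0.05962.
C_P = 0.329×5.01/(0.460−0.329) × (0.1331−0.05962) = 12.58×0.07347 = 0.9244 kmol/m³.
C_A = C_{A0}e^(−k₁τ) = 0.6668 kmol/m³, so C_Q = C_{A0}−C_A−C_P = 3.419 kmol/m³; C_P/C_Q = 0.270.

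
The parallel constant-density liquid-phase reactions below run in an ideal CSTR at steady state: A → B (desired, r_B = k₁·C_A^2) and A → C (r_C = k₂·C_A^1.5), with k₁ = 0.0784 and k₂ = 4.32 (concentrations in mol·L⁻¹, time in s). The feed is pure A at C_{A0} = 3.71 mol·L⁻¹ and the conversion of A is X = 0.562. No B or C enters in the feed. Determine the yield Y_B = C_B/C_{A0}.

0.0127

Exit C_A = C_{A0}(1−X) = 3.71×0.438 = 1.625 mol·L⁻¹.
In a CSTR the entire volume is at exit conditions, so r_B = 0.0784×1.625^2 = 0.2070 and r_C = 4.32×1.625^1.5 = 8.949.
Fraction of consumed A going to B: r_B/(r_B+r_C) = 0.02261.
C_B = 0.02261·C_{A0}·X = 0.02261×3.71×0.562 = 0.0471 mol·L⁻¹; Y_B = C_B/C_{A0} = 0.0127.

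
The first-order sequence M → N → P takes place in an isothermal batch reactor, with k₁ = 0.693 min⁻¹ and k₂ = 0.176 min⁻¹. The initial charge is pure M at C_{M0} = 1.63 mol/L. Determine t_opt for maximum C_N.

2.65 min

Setting dC_N/dt = 0 gives t_opt = ln(k₂/k₁)/(k₂−k₁).
= ln(0.176/0.693)/(0.176−0.693) = ln(0.2540)/-0.5170 = -1.371/-0.5170 = 2.65 min.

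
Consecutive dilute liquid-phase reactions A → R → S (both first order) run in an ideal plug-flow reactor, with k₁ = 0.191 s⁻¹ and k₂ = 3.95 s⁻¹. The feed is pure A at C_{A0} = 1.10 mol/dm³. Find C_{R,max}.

0.0456 mol/dm³

For a first-order series the maximum intermediate yield is C_{R,max}/C_{A0} = (k₁/k₂)^[k₂/(k₂−k₁)].
= (0.191/3.95)^(3.95/(3.95−0.191)) = (0.04835)^(1.051) = 0.04146.
C_{R,max} = 0.04146×1.10 = 0.0456 mol/dm³.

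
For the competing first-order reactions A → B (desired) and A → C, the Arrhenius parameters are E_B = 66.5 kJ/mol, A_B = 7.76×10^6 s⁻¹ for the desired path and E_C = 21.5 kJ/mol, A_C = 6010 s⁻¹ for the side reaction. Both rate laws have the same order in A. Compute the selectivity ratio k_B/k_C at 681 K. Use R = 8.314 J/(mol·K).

0.456

Since both paths have the same order in A, the concentration cancels and S_{B/C} = k_B/k_C = (A_B/A_C)·exp[(E_C−E_B)/(RT)].
(E_C−E_B)/(RT) = (21.5−66.5)×10³/(8.314×681) = -45000/5662 = -7.948.
k_B/k_C = (7.76×10^6/6010)·exp(-7.948) = 1291 × 3.534×10^-4 = 0.456.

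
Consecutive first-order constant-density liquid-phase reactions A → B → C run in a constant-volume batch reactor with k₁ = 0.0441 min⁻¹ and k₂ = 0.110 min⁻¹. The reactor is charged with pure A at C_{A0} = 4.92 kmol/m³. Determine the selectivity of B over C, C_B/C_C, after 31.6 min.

For first-order series with pure A initially, C_B(t) = k₁C_{A0}/(k₂−k₁)·(e^(−k₁t) − e^(−k₂t)).
e^(−k₁t) = e^(−0.0441×31.6) = e^(−1.394) = 0.2482; e^(−k₂t) = e^(−3.476) = 0.03093.
C_B = 0.0441×4.92/(0.110−0.0441) × (0.2482−0.03093) = 3.292×0.2173 = 0.7153 kmol/m³.
C_A = C_{A0}e^(−k₁t) = 1.221 kmol/m³, so C_C = C_{A0}−C_A−C_B = 2.984 kmol/m³; C_B/C_C = 0.240.

0.240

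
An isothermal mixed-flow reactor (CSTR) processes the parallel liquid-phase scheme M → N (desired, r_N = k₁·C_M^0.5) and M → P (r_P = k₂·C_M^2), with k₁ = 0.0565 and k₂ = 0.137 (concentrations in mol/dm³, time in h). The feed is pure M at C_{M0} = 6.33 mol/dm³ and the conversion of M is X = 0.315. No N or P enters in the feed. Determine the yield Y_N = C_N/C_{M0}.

0.0138

Exit C_M = C_{M0}(1−X) = 6.33×0.685 = 4.336 mol/dm³.
In a CSTR the entire volume is at exit conditions, so r_N = 0.0565×4.336^0.5 = 0.1177 and r_P = 0.137×4.336^2 = 2.576.
Fraction of consumed M going to N: r_N/(r_N+r_P) = 0.04368.
C_N = 0.04368·C_{M0}·X = 0.04368×6.33×0.315 = 0.0871 mol/dm³; Y_N = C_N/C_{M0} = 0.0138.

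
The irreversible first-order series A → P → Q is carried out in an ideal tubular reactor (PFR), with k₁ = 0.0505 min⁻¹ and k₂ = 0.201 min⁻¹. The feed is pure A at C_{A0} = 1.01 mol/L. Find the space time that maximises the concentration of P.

9.18 min

For first-order series the maximum of C_P occurs at τ_opt = ln(k₂/k₁)/(k₂−k₁).
= ln(0.201/0.0505)/(0.201−0.0505) = ln(3.980)/0.1505 = 1.381/0.1505 = 9.18 min.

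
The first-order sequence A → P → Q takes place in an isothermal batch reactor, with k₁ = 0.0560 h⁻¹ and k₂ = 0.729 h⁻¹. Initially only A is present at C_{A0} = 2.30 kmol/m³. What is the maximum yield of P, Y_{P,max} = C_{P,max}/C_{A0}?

At the optimum, C_{P,max}/C_{A0} = (k₁/k₂)^[k₂/(k₂−k₁)].
= (0.0560/0.729)^(0.729/(0.729−0.0560)) = (0.07682)^(1.083) = 0.06205.

0.0620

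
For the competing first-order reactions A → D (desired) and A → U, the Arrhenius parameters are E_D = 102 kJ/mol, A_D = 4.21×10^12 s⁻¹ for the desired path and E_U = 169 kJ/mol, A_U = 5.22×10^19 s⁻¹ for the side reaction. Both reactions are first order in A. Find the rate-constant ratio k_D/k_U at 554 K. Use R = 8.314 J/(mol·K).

0.168

With equal orders, S_{D/U} = k_D/k_U = (A_D/A_U)·exp[(E_U−E_D)/(RT)].
(E_U−E_D)/(RT) = (169−102)×10³/(8.314×554) = 67000/4606 = 14.55.
k_D/k_U = (4.21×10^12/5.22×10^19)·exp(14.55) = 8.065×10^-8 × 2.077×10^6 = 0.168.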